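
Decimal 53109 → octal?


Divide by 8 repeatedly:
53109 ÷ 8 = 6638 remainder 5
6638 ÷ 8 = 829 remainder 6
829 ÷ 8 = 103 remainder 5
103 ÷ 8 = 12 remainder 7
12 ÷ 8 = 1 remainder 4
1 ÷ 8 = 0 remainder 1
Reading remainders bottom-up:
= 0o147565


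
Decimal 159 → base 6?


Divide by 6 repeatedly:
159 ÷ 6 = 26 remainder 3
26 ÷ 6 = 4 remainder 2
4 ÷ 6 = 0 remainder 4
Reading remainders bottom-up:
= 423


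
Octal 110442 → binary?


Each octal digit → 3 binary bits:
  1 = 001
  1 = 001
  0 = 000
  4 = 100
  4 = 100
  2 = 010
Concatenate: 001 001 000 100 100 010
= 001001000100100010


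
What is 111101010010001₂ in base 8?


Group into 3-bit groups: 111101010010001
  111 = 7
  101 = 5
  010 = 2
  010 = 2
  001 = 1
= 0o75221


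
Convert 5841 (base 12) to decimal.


Positional values (base 12):
  1 × 12^0 = 1 × 1 = 1
  4 × 12^1 = 4 × 12 = 48
  8 × 12^2 = 8 × 144 = 1152
  5 × 12^3 = 5 × 1728 = 8640
Sum = 1 + 48 + 1152 + 8640
= 9841


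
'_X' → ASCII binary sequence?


String: '_X'  (2 characters)
Per-character ASCII lookup:
  '_': special character: '_' = 95 → 1011111
  'X': uppercase starts at 65: 'X' = 65 + 23 = 88 → 1011000
= 1011111 1011000


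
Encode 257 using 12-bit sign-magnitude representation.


Sign bit: 0 (positive)
Magnitude: 257 = 00100000001
= 000100000001


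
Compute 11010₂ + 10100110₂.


Align and add column by column (LSB to MSB, carry propagating):
  000011010
+ 010100110
  ---------
  col 0: 0 + 0 + 0 (carry in) = 0 → bit 0, carry out 0
  col 1: 1 + 1 + 0 (carry in) = 2 → bit 0, carry out 1
  col 2: 0 + 1 + 1 (carry in) = 2 → bit 0, carry out 1
  col 3: 1 + 0 + 1 (carry in) = 2 → bit 0, carry out 1
  col 4: 1 + 0 + 1 (carry in) = 2 → bit 0, carry out 1
  col 5: 0 + 1 + 1 (carry in) = 2 → bit 0, carry out 1
  col 6: 0 + 0 + 1 (carry in) = 1 → bit 1, carry out 0
  col 7: 0 + 1 + 0 (carry in) = 1 → bit 1, carry out 0
  col 8: 0 + 0 + 0 (carry in) = 0 → bit 0, carry out 0
Reading bits MSB→LSB: 011000000
Strip leading zeros: 11000000
= 11000000


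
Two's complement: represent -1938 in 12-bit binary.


Original: 011110010010
Step 1 - Invert all bits: 100001101101
Step 2 - Add 1: 100001101101 + 1
= 100001101110 (represents -1938)


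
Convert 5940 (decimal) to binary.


Divide by 2 repeatedly:
5940 ÷ 2 = 2970 remainder 0
2970 ÷ 2 = 1485 remainder 0
1485 ÷ 2 = 742 remainder 1
742 ÷ 2 = 371 remainder 0
371 ÷ 2 = 185 remainder 1
185 ÷ 2 = 92 remainder 1
92 ÷ 2 = 46 remainder 0
46 ÷ 2 = 23 remainder 0
23 ÷ 2 = 11 remainder 1
11 ÷ 2 = 5 remainder 1
5 ÷ 2 = 2 remainder 1
2 ÷ 2 = 1 remainder 0
1 ÷ 2 = 0 remainder 1
Reading remainders bottom-up:
= 1011100110100


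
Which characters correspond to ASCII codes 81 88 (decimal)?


Codes (decimal): 81 88
Per-code ASCII lookup:
  81  (range 65-90: uppercase, 81 - 65 = 16) → 'Q'
  88  (range 65-90: uppercase, 88 - 65 = 23) → 'X'
= 'QX'


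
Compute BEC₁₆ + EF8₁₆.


Align and add column by column (LSB to MSB, each column mod 16 with carry):
  0BEC
+ 0EF8
  ----
  col 0: C(12) + 8(8) + 0 (carry in) = 20 → 4(4), carry out 1
  col 1: E(14) + F(15) + 1 (carry in) = 30 → E(14), carry out 1
  col 2: B(11) + E(14) + 1 (carry in) = 26 → A(10), carry out 1
  col 3: 0(0) + 0(0) + 1 (carry in) = 1 → 1(1), carry out 0
Reading digits MSB→LSB: 1AE4
Strip leading zeros: 1AE4
= 0x1AE4


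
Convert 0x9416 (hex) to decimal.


Positional values:
Position 0: 6 × 16^0 = 6 × 1 = 6
Position 1: 1 × 16^1 = 1 × 16 = 16
Position 2: 4 × 16^2 = 4 × 256 = 1024
Position 3: 9 × 16^3 = 9 × 4096 = 36864
Sum = 6 + 16 + 1024 + 36864
= 37910


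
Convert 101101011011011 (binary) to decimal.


Positional values:
Bit 0: 1 × 2^0 = 1
Bit 1: 1 × 2^1 = 2
Bit 3: 1 × 2^3 = 8
Bit 4: 1 × 2^4 = 16
Bit 6: 1 × 2^6 = 64
Bit 7: 1 × 2^7 = 128
Bit 9: 1 × 2^9 = 512
Bit 11: 1 × 2^11 = 2048
Bit 12: 1 × 2^12 = 4096
Bit 14: 1 × 2^14 = 16384
Sum = 1 + 2 + 8 + 16 + 64 + 128 + 512 + 2048 + 4096 + 16384
= 23259


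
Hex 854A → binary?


Each hex digit → 4 binary bits:
  8 = 1000
  5 = 0101
  4 = 0100
  A = 1010
Concatenate: 1000 0101 0100 1010
= 1000010101001010


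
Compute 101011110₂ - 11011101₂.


Align and subtract column by column (LSB to MSB, borrowing when needed):
  101011110
- 011011101
  ---------
  col 0: (0 - 0 borrow-in) - 1 → borrow from next column: (0+2) - 1 = 1, borrow out 1
  col 1: (1 - 1 borrow-in) - 0 → 0 - 0 = 0, borrow out 0
  col 2: (1 - 0 borrow-in) - 1 → 1 - 1 = 0, borrow out 0
  col 3: (1 - 0 borrow-in) - 1 → 1 - 1 = 0, borrow out 0
  col 4: (1 - 0 borrow-in) - 1 → 1 - 1 = 0, borrow out 0
  col 5: (0 - 0 borrow-in) - 0 → 0 - 0 = 0, borrow out 0
  col 6: (1 - 0 borrow-in) - 1 → 1 - 1 = 0, borrow out 0
  col 7: (0 - 0 borrow-in) - 1 → borrow from next column: (0+2) - 1 = 1, borrow out 1
  col 8: (1 - 1 borrow-in) - 0 → 0 - 0 = 0, borrow out 0
Reading bits MSB→LSB: 010000001
Strip leading zeros: 10000001
= 10000001


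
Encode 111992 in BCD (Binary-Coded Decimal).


Each digit → 4-bit binary:
  1 → 0001
  1 → 0001
  1 → 0001
  9 → 1001
  9 → 1001
  2 → 0010
= 0001 0001 0001 1001 1001 0010


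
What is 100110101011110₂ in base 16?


Group into 4-bit nibbles: 0100110101011110
  0100 = 4
  1101 = D
  0101 = 5
  1110 = E
= 0x4D5E


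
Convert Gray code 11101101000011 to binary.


Gray code: 11101101000011
MSB stays the same: 1
Each subsequent bit = prev_binary XOR current_gray:
  B[1] = 1 XOR 1 = 0
  B[2] = 0 XOR 1 = 1
  B[3] = 1 XOR 0 = 1
  B[4] = 1 XOR 1 = 0
  B[5] = 0 XOR 1 = 1
  B[6] = 1 XOR 0 = 1
  B[7] = 1 XOR 1 = 0
  B[8] = 0 XOR 0 = 0
  B[9] = 0 XOR 0 = 0
  B[10] = 0 XOR 0 = 0
  B[11] = 0 XOR 0 = 0
  B[12] = 0 XOR 1 = 1
  B[13] = 1 XOR 1 = 0
= 10110110000010 (11650 decimal)


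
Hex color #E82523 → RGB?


Hex: #E82523
R = E8₁₆ = 232
G = 25₁₆ = 37
B = 23₁₆ = 35
= RGB(232, 37, 35)


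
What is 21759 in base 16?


Divide by 16 repeatedly:
21759 ÷ 16 = 1359 remainder 15 (F)
1359 ÷ 16 = 84 remainder 15 (F)
84 ÷ 16 = 5 remainder 4 (4)
5 ÷ 16 = 0 remainder 5 (5)
Reading remainders bottom-up:
= 0x54FF


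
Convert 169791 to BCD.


Each digit → 4-bit binary:
  1 → 0001
  6 → 0110
  9 → 1001
  7 → 0111
  9 → 1001
  1 → 0001
= 0001 0110 1001 0111 1001 0001


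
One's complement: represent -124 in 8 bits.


Original: 01111100
Invert all bits:
  bit 0: 0 → 1
  bit 1: 1 → 0
  bit 2: 1 → 0
  bit 3: 1 → 0
  bit 4: 1 → 0
  bit 5: 1 → 0
  bit 6: 0 → 1
  bit 7: 0 → 1
= 10000011


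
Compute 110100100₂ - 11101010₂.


Align and subtract column by column (LSB to MSB, borrowing when needed):
  110100100
- 011101010
  ---------
  col 0: (0 - 0 borrow-in) - 0 → 0 - 0 = 0, borrow out 0
  col 1: (0 - 0 borrow-in) - 1 → borrow from next column: (0+2) - 1 = 1, borrow out 1
  col 2: (1 - 1 borrow-in) - 0 → 0 - 0 = 0, borrow out 0
  col 3: (0 - 0 borrow-in) - 1 → borrow from next column: (0+2) - 1 = 1, borrow out 1
  col 4: (0 - 1 borrow-in) - 0 → borrow from next column: (-1+2) - 0 = 1, borrow out 1
  col 5: (1 - 1 borrow-in) - 1 → borrow from next column: (0+2) - 1 = 1, borrow out 1
  col 6: (0 - 1 borrow-in) - 1 → borrow from next column: (-1+2) - 1 = 0, borrow out 1
  col 7: (1 - 1 borrow-in) - 1 → borrow from next column: (0+2) - 1 = 1, borrow out 1
  col 8: (1 - 1 borrow-in) - 0 → 0 - 0 = 0, borrow out 0
Reading bits MSB→LSB: 010111010
Strip leading zeros: 10111010
= 10111010


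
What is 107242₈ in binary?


Each octal digit → 3 binary bits:
  1 = 001
  0 = 000
  7 = 111
  2 = 010
  4 = 100
  2 = 010
Concatenate: 001 000 111 010 100 010
= 001000111010100010


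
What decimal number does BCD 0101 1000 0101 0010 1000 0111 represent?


Each 4-bit group → digit:
  0101 → 5
  1000 → 8
  0101 → 5
  0010 → 2
  1000 → 8
  0111 → 7
= 585287


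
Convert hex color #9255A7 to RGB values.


Hex: #9255A7
R = 92₁₆ = 146
G = 55₁₆ = 85
B = A7₁₆ = 167
= RGB(146, 85, 167)


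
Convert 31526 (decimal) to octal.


Divide by 8 repeatedly:
31526 ÷ 8 = 3940 remainder 6
3940 ÷ 8 = 492 remainder 4
492 ÷ 8 = 61 remainder 4
61 ÷ 8 = 7 remainder 5
7 ÷ 8 = 0 remainder 7
Reading remainders bottom-up:
= 0o75446


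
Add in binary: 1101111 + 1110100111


Align and add column by column (LSB to MSB, carry propagating):
  00001101111
+ 01110100111
  -----------
  col 0: 1 + 1 + 0 (carry in) = 2 → bit 0, carry out 1
  col 1: 1 + 1 + 1 (carry in) = 3 → bit 1, carry out 1
  col 2: 1 + 1 + 1 (carry in) = 3 → bit 1, carry out 1
  col 3: 1 + 0 + 1 (carry in) = 2 → bit 0, carry out 1
  col 4: 0 + 0 + 1 (carry in) = 1 → bit 1, carry out 0
  col 5: 1 + 1 + 0 (carry in) = 2 → bit 0, carry out 1
  col 6: 1 + 0 + 1 (carry in) = 2 → bit 0, carry out 1
  col 7: 0 + 1 + 1 (carry in) = 2 → bit 0, carry out 1
  col 8: 0 + 1 + 1 (carry in) = 2 → bit 0, carry out 1
  col 9: 0 + 1 + 1 (carry in) = 2 → bit 0, carry out 1
  col 10: 0 + 0 + 1 (carry in) = 1 → bit 1, carry out 0
Reading bits MSB→LSB: 10000010110
Strip leading zeros: 10000010110
= 10000010110


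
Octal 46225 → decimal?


Positional values:
Position 0: 5 × 8^0 = 5
Position 1: 2 × 8^1 = 16
Position 2: 2 × 8^2 = 128
Position 3: 6 × 8^3 = 3072
Position 4: 4 × 8^4 = 16384
Sum = 5 + 16 + 128 + 3072 + 16384
= 19605


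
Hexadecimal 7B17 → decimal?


Positional values:
Position 0: 7 × 16^0 = 7 × 1 = 7
Position 1: 1 × 16^1 = 1 × 16 = 16
Position 2: B × 16^2 = 11 × 256 = 2816
Position 3: 7 × 16^3 = 7 × 4096 = 28672
Sum = 7 + 16 + 2816 + 28672
= 31511


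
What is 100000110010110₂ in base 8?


Group into 3-bit groups: 100000110010110
  100 = 4
  000 = 0
  110 = 6
  010 = 2
  110 = 6
= 0o40626


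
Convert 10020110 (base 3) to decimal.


Positional values (base 3):
  0 × 3^0 = 0 × 1 = 0
  1 × 3^1 = 1 × 3 = 3
  1 × 3^2 = 1 × 9 = 9
  0 × 3^3 = 0 × 27 = 0
  2 × 3^4 = 2 × 81 = 162
  0 × 3^5 = 0 × 243 = 0
  0 × 3^6 = 0 × 729 = 0
  1 × 3^7 = 1 × 2187 = 2187
Sum = 0 + 3 + 9 + 0 + 162 + 0 + 0 + 2187
= 2361


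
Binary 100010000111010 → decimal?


Positional values:
Bit 1: 1 × 2^1 = 2
Bit 3: 1 × 2^3 = 8
Bit 4: 1 × 2^4 = 16
Bit 5: 1 × 2^5 = 32
Bit 10: 1 × 2^10 = 1024
Bit 14: 1 × 2^14 = 16384
Sum = 2 + 8 + 16 + 32 + 1024 + 16384
= 17466


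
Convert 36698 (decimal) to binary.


Divide by 2 repeatedly:
36698 ÷ 2 = 18349 remainder 0
18349 ÷ 2 = 9174 remainder 1
9174 ÷ 2 = 4587 remainder 0
4587 ÷ 2 = 2293 remainder 1
2293 ÷ 2 = 1146 remainder 1
1146 ÷ 2 = 573 remainder 0
573 ÷ 2 = 286 remainder 1
286 ÷ 2 = 143 remainder 0
143 ÷ 2 = 71 remainder 1
71 ÷ 2 = 35 remainder 1
35 ÷ 2 = 17 remainder 1
17 ÷ 2 = 8 remainder 1
8 ÷ 2 = 4 remainder 0
4 ÷ 2 = 2 remainder 0
2 ÷ 2 = 1 remainder 0
1 ÷ 2 = 0 remainder 1
Reading remainders bottom-up:
= 1000111101011010


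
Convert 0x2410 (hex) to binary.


Each hex digit → 4 binary bits:
  2 = 0010
  4 = 0100
  1 = 0001
  0 = 0000
Concatenate: 0010 0100 0001 0000
= 0010010000010000


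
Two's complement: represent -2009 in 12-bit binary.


Original: 011111011001
Step 1 - Invert all bits: 100000100110
Step 2 - Add 1: 100000100110 + 1
= 100000100111 (represents -2009)


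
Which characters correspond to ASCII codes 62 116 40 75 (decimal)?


Codes (decimal): 62 116 40 75
Per-code ASCII lookup:
  62  (special character) → '>'
  116  (range 97-122: lowercase, 116 - 97 = 19) → 't'
  40  (special character) → '('
  75  (range 65-90: uppercase, 75 - 65 = 10) → 'K'
= '>t(K'


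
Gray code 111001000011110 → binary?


Gray code: 111001000011110
MSB stays the same: 1
Each subsequent bit = prev_binary XOR current_gray:
  B[1] = 1 XOR 1 = 0
  B[2] = 0 XOR 1 = 1
  B[3] = 1 XOR 0 = 1
  B[4] = 1 XOR 0 = 1
  B[5] = 1 XOR 1 = 0
  B[6] = 0 XOR 0 = 0
  B[7] = 0 XOR 0 = 0
  B[8] = 0 XOR 0 = 0
  B[9] = 0 XOR 0 = 0
  B[10] = 0 XOR 1 = 1
  B[11] = 1 XOR 1 = 0
  B[12] = 0 XOR 1 = 1
  B[13] = 1 XOR 1 = 0
  B[14] = 0 XOR 0 = 0
= 101110000010100 (23572 decimal)


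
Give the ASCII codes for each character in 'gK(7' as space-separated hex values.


String: 'gK(7'  (4 characters)
Per-character ASCII lookup:
  'g': lowercase starts at 97: 'g' = 97 + 6 = 103 → 0x67
  'K': uppercase starts at 65: 'K' = 65 + 10 = 75 → 0x4B
  '(': special character: '(' = 40 → 0x28
  '7': digits start at 48: '7' = 48 + 7 = 55 → 0x37
= 0x67 0x4B 0x28 0x37


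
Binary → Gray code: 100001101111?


Binary: 100001101111
Gray code: G = B XOR (B >> 1)
B >> 1 = 010000110111
100001101111 XOR 010000110111:
  1 XOR 0 = 1
  0 XOR 1 = 1
  0 XOR 0 = 0
  0 XOR 0 = 0
  0 XOR 0 = 0
  1 XOR 0 = 1
  1 XOR 1 = 0
  0 XOR 1 = 1
  1 XOR 0 = 1
  1 XOR 1 = 0
  1 XOR 1 = 0
  1 XOR 1 = 0
= 110001011000


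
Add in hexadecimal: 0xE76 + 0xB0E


Align and add column by column (LSB to MSB, each column mod 16 with carry):
  0E76
+ 0B0E
  ----
  col 0: 6(6) + E(14) + 0 (carry in) = 20 → 4(4), carry out 1
  col 1: 7(7) + 0(0) + 1 (carry in) = 8 → 8(8), carry out 0
  col 2: E(14) + B(11) + 0 (carry in) = 25 → 9(9), carry out 1
  col 3: 0(0) + 0(0) + 1 (carry in) = 1 → 1(1), carry out 0
Reading digits MSB→LSB: 1984
Strip leading zeros: 1984
= 0x1984


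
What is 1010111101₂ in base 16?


Group into 4-bit nibbles: 001010111101
  0010 = 2
  1011 = B
  1101 = D
= 0x2BD


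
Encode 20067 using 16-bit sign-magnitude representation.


Sign bit: 0 (positive)
Magnitude: 20067 = 100111001100011
= 0100111001100011


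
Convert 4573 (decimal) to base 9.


Divide by 9 repeatedly:
4573 ÷ 9 = 508 remainder 1
508 ÷ 9 = 56 remainder 4
56 ÷ 9 = 6 remainder 2
6 ÷ 9 = 0 remainder 6
Reading remainders bottom-up:
= 6241


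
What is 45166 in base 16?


Divide by 16 repeatedly:
45166 ÷ 16 = 2822 remainder 14 (E)
2822 ÷ 16 = 176 remainder 6 (6)
176 ÷ 16 = 11 remainder 0 (0)
11 ÷ 16 = 0 remainder 11 (B)
Reading remainders bottom-up:
= 0xB06E


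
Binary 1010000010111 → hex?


Group into 4-bit nibbles: 0001010000010111
  0001 = 1
  0100 = 4
  0001 = 1
  0111 = 7
= 0x1417


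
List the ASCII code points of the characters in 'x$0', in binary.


String: 'x$0'  (3 characters)
Per-character ASCII lookup:
  'x': lowercase starts at 97: 'x' = 97 + 23 = 120 → 1111000
  '$': special character: '$' = 36 → 100100
  '0': digits start at 48: '0' = 48 + 0 = 48 → 110000
= 1111000 100100 110000


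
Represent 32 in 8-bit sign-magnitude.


Sign bit: 0 (positive)
Magnitude: 32 = 0100000
= 00100000


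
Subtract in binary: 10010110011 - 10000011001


Align and subtract column by column (LSB to MSB, borrowing when needed):
  10010110011
- 10000011001
  -----------
  col 0: (1 - 0 borrow-in) - 1 → 1 - 1 = 0, borrow out 0
  col 1: (1 - 0 borrow-in) - 0 → 1 - 0 = 1, borrow out 0
  col 2: (0 - 0 borrow-in) - 0 → 0 - 0 = 0, borrow out 0
  col 3: (0 - 0 borrow-in) - 1 → borrow from next column: (0+2) - 1 = 1, borrow out 1
  col 4: (1 - 1 borrow-in) - 1 → borrow from next column: (0+2) - 1 = 1, borrow out 1
  col 5: (1 - 1 borrow-in) - 0 → 0 - 0 = 0, borrow out 0
  col 6: (0 - 0 borrow-in) - 0 → 0 - 0 = 0, borrow out 0
  col 7: (1 - 0 borrow-in) - 0 → 1 - 0 = 1, borrow out 0
  col 8: (0 - 0 borrow-in) - 0 → 0 - 0 = 0, borrow out 0
  col 9: (0 - 0 borrow-in) - 0 → 0 - 0 = 0, borrow out 0
  col 10: (1 - 0 borrow-in) - 1 → 1 - 1 = 0, borrow out 0
Reading bits MSB→LSB: 00010011010
Strip leading zeros: 10011010
= 10011010


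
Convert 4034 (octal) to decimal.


Positional values:
Position 0: 4 × 8^0 = 4
Position 1: 3 × 8^1 = 24
Position 2: 0 × 8^2 = 0
Position 3: 4 × 8^3 = 2048
Sum = 4 + 24 + 0 + 2048
= 2076


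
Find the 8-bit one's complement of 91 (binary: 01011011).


Original: 01011011
Invert all bits:
  bit 0: 0 → 1
  bit 1: 1 → 0
  bit 2: 0 → 1
  bit 3: 1 → 0
  bit 4: 1 → 0
  bit 5: 0 → 1
  bit 6: 1 → 0
  bit 7: 1 → 0
= 10100100


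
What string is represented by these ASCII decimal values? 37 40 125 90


Codes (decimal): 37 40 125 90
Per-code ASCII lookup:
  37  (special character) → '%'
  40  (special character) → '('
  125  (special character) → '}'
  90  (range 65-90: uppercase, 90 - 65 = 25) → 'Z'
= '%(}Z'


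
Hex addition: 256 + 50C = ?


Align and add column by column (LSB to MSB, each column mod 16 with carry):
  0256
+ 050C
  ----
  col 0: 6(6) + C(12) + 0 (carry in) = 18 → 2(2), carry out 1
  col 1: 5(5) + 0(0) + 1 (carry in) = 6 → 6(6), carry out 0
  col 2: 2(2) + 5(5) + 0 (carry in) = 7 → 7(7), carry out 0
  col 3: 0(0) + 0(0) + 0 (carry in) = 0 → 0(0), carry out 0
Reading digits MSB→LSB: 0762
Strip leading zeros: 762
= 0x762


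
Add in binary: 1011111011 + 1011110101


Align and add column by column (LSB to MSB, carry propagating):
  01011111011
+ 01011110101
  -----------
  col 0: 1 + 1 + 0 (carry in) = 2 → bit 0, carry out 1
  col 1: 1 + 0 + 1 (carry in) = 2 → bit 0, carry out 1
  col 2: 0 + 1 + 1 (carry in) = 2 → bit 0, carry out 1
  col 3: 1 + 0 + 1 (carry in) = 2 → bit 0, carry out 1
  col 4: 1 + 1 + 1 (carry in) = 3 → bit 1, carry out 1
  col 5: 1 + 1 + 1 (carry in) = 3 → bit 1, carry out 1
  col 6: 1 + 1 + 1 (carry in) = 3 → bit 1, carry out 1
  col 7: 1 + 1 + 1 (carry in) = 3 → bit 1, carry out 1
  col 8: 0 + 0 + 1 (carry in) = 1 → bit 1, carry out 0
  col 9: 1 + 1 + 0 (carry in) = 2 → bit 0, carry out 1
  col 10: 0 + 0 + 1 (carry in) = 1 → bit 1, carry out 0
Reading bits MSB→LSB: 10111110000
Strip leading zeros: 10111110000
= 10111110000


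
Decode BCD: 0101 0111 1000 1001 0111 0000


Each 4-bit group → digit:
  0101 → 5
  0111 → 7
  1000 → 8
  1001 → 9
  0111 → 7
  0000 → 0
= 578970


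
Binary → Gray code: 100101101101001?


Binary: 100101101101001
Gray code: G = B XOR (B >> 1)
B >> 1 = 010010110110100
100101101101001 XOR 010010110110100:
  1 XOR 0 = 1
  0 XOR 1 = 1
  0 XOR 0 = 0
  1 XOR 0 = 1
  0 XOR 1 = 1
  1 XOR 0 = 1
  1 XOR 1 = 0
  0 XOR 1 = 1
  1 XOR 0 = 1
  1 XOR 1 = 0
  0 XOR 1 = 1
  1 XOR 0 = 1
  0 XOR 1 = 1
  0 XOR 0 = 0
  1 XOR 0 = 1
= 110111011011101


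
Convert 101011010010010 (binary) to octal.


Group into 3-bit groups: 101011010010010
  101 = 5
  011 = 3
  010 = 2
  010 = 2
  010 = 2
= 0o53222


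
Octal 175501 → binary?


Each octal digit → 3 binary bits:
  1 = 001
  7 = 111
  5 = 101
  5 = 101
  0 = 000
  1 = 001
Concatenate: 001 111 101 101 000 001
= 001111101101000001


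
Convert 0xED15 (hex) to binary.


Each hex digit → 4 binary bits:
  E = 1110
  D = 1101
  1 = 0001
  5 = 0101
Concatenate: 1110 1101 0001 0101
= 1110110100010101


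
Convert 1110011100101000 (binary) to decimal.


Positional values:
Bit 3: 1 × 2^3 = 8
Bit 5: 1 × 2^5 = 32
Bit 8: 1 × 2^8 = 256
Bit 9: 1 × 2^9 = 512
Bit 10: 1 × 2^10 = 1024
Bit 13: 1 × 2^13 = 8192
Bit 14: 1 × 2^14 = 16384
Bit 15: 1 × 2^15 = 32768
Sum = 8 + 32 + 256 + 512 + 1024 + 8192 + 16384 + 32768
= 59176


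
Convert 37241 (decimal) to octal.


Divide by 8 repeatedly:
37241 ÷ 8 = 4655 remainder 1
4655 ÷ 8 = 581 remainder 7
581 ÷ 8 = 72 remainder 5
72 ÷ 8 = 9 remainder 0
9 ÷ 8 = 1 remainder 1
1 ÷ 8 = 0 remainder 1
Reading remainders bottom-up:
= 0o110571


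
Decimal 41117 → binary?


Divide by 2 repeatedly:
41117 ÷ 2 = 20558 remainder 1
20558 ÷ 2 = 10279 remainder 0
10279 ÷ 2 = 5139 remainder 1
5139 ÷ 2 = 2569 remainder 1
2569 ÷ 2 = 1284 remainder 1
1284 ÷ 2 = 642 remainder 0
642 ÷ 2 = 321 remainder 0
321 ÷ 2 = 160 remainder 1
160 ÷ 2 = 80 remainder 0
80 ÷ 2 = 40 remainder 0
40 ÷ 2 = 20 remainder 0
20 ÷ 2 = 10 remainder 0
10 ÷ 2 = 5 remainder 0
5 ÷ 2 = 2 remainder 1
2 ÷ 2 = 1 remainder 0
1 ÷ 2 = 0 remainder 1
Reading remainders bottom-up:
= 1010000010011101


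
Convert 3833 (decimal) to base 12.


Divide by 12 repeatedly:
3833 ÷ 12 = 319 remainder 5
319 ÷ 12 = 26 remainder 7
26 ÷ 12 = 2 remainder 2
2 ÷ 12 = 0 remainder 2
Reading remainders bottom-up:
= 2275


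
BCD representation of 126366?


Each digit → 4-bit binary:
  1 → 0001
  2 → 0010
  6 → 0110
  3 → 0011
  6 → 0110
  6 → 0110
= 0001 0010 0110 0011 0110 0110


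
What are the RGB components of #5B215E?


Hex: #5B215E
R = 5B₁₆ = 91
G = 21₁₆ = 33
B = 5E₁₆ = 94
= RGB(91, 33, 94)


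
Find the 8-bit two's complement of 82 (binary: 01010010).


Original: 01010010
Step 1 - Invert all bits: 10101101
Step 2 - Add 1: 10101101 + 1
= 10101110 (represents -82)


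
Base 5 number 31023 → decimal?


Positional values (base 5):
  3 × 5^0 = 3 × 1 = 3
  2 × 5^1 = 2 × 5 = 10
  0 × 5^2 = 0 × 25 = 0
  1 × 5^3 = 1 × 125 = 125
  3 × 5^4 = 3 × 625 = 1875
Sum = 3 + 10 + 0 + 125 + 1875
= 2013


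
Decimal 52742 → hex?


Divide by 16 repeatedly:
52742 ÷ 16 = 3296 remainder 6 (6)
3296 ÷ 16 = 206 remainder 0 (0)
206 ÷ 16 = 12 remainder 14 (E)
12 ÷ 16 = 0 remainder 12 (C)
Reading remainders bottom-up:
= 0xCE06


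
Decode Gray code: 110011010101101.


Gray code: 110011010101101
MSB stays the same: 1
Each subsequent bit = prev_binary XOR current_gray:
  B[1] = 1 XOR 1 = 0
  B[2] = 0 XOR 0 = 0
  B[3] = 0 XOR 0 = 0
  B[4] = 0 XOR 1 = 1
  B[5] = 1 XOR 1 = 0
  B[6] = 0 XOR 0 = 0
  B[7] = 0 XOR 1 = 1
  B[8] = 1 XOR 0 = 1
  B[9] = 1 XOR 1 = 0
  B[10] = 0 XOR 0 = 0
  B[11] = 0 XOR 1 = 1
  B[12] = 1 XOR 1 = 0
  B[13] = 0 XOR 0 = 0
  B[14] = 0 XOR 1 = 1
= 100010011001001 (17609 decimal)


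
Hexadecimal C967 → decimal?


Positional values:
Position 0: 7 × 16^0 = 7 × 1 = 7
Position 1: 6 × 16^1 = 6 × 16 = 96
Position 2: 9 × 16^2 = 9 × 256 = 2304
Position 3: C × 16^3 = 12 × 4096 = 49152
Sum = 7 + 96 + 2304 + 49152
= 51559


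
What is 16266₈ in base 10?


Positional values:
Position 0: 6 × 8^0 = 6
Position 1: 6 × 8^1 = 48
Position 2: 2 × 8^2 = 128
Position 3: 6 × 8^3 = 3072
Position 4: 1 × 8^4 = 4096
Sum = 6 + 48 + 128 + 3072 + 4096
= 7350


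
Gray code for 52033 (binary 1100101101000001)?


Binary: 1100101101000001
Gray code: G = B XOR (B >> 1)
B >> 1 = 0110010110100000
1100101101000001 XOR 0110010110100000:
  1 XOR 0 = 1
  1 XOR 1 = 0
  0 XOR 1 = 1
  0 XOR 0 = 0
  1 XOR 0 = 1
  0 XOR 1 = 1
  1 XOR 0 = 1
  1 XOR 1 = 0
  0 XOR 1 = 1
  1 XOR 0 = 1
  0 XOR 1 = 1
  0 XOR 0 = 0
  0 XOR 0 = 0
  0 XOR 0 = 0
  0 XOR 0 = 0
  1 XOR 0 = 1
= 1010111011100001


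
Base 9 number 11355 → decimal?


Positional values (base 9):
  5 × 9^0 = 5 × 1 = 5
  5 × 9^1 = 5 × 9 = 45
  3 × 9^2 = 3 × 81 = 243
  1 × 9^3 = 1 × 729 = 729
  1 × 9^4 = 1 × 6561 = 6561
Sum = 5 + 45 + 243 + 729 + 6561
= 7583


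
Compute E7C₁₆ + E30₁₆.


Align and add column by column (LSB to MSB, each column mod 16 with carry):
  0E7C
+ 0E30
  ----
  col 0: C(12) + 0(0) + 0 (carry in) = 12 → C(12), carry out 0
  col 1: 7(7) + 3(3) + 0 (carry in) = 10 → A(10), carry out 0
  col 2: E(14) + E(14) + 0 (carry in) = 28 → C(12), carry out 1
  col 3: 0(0) + 0(0) + 1 (carry in) = 1 → 1(1), carry out 0
Reading digits MSB→LSB: 1CAC
Strip leading zeros: 1CAC
= 0x1CAC


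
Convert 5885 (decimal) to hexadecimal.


Divide by 16 repeatedly:
5885 ÷ 16 = 367 remainder 13 (D)
367 ÷ 16 = 22 remainder 15 (F)
22 ÷ 16 = 1 remainder 6 (6)
1 ÷ 16 = 0 remainder 1 (1)
Reading remainders bottom-up:
= 0x16FD


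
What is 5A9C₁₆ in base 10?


Positional values:
Position 0: C × 16^0 = 12 × 1 = 12
Position 1: 9 × 16^1 = 9 × 16 = 144
Position 2: A × 16^2 = 10 × 256 = 2560
Position 3: 5 × 16^3 = 5 × 4096 = 20480
Sum = 12 + 144 + 2560 + 20480
= 23196


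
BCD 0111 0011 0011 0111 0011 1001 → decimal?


Each 4-bit group → digit:
  0111 → 7
  0011 → 3
  0011 → 3
  0111 → 7
  0011 → 3
  1001 → 9
= 733739


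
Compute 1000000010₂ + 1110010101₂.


Align and add column by column (LSB to MSB, carry propagating):
  01000000010
+ 01110010101
  -----------
  col 0: 0 + 1 + 0 (carry in) = 1 → bit 1, carry out 0
  col 1: 1 + 0 + 0 (carry in) = 1 → bit 1, carry out 0
  col 2: 0 + 1 + 0 (carry in) = 1 → bit 1, carry out 0
  col 3: 0 + 0 + 0 (carry in) = 0 → bit 0, carry out 0
  col 4: 0 + 1 + 0 (carry in) = 1 → bit 1, carry out 0
  col 5: 0 + 0 + 0 (carry in) = 0 → bit 0, carry out 0
  col 6: 0 + 0 + 0 (carry in) = 0 → bit 0, carry out 0
  col 7: 0 + 1 + 0 (carry in) = 1 → bit 1, carry out 0
  col 8: 0 + 1 + 0 (carry in) = 1 → bit 1, carry out 0
  col 9: 1 + 1 + 0 (carry in) = 2 → bit 0, carry out 1
  col 10: 0 + 0 + 1 (carry in) = 1 → bit 1, carry out 0
Reading bits MSB→LSB: 10110010111
Strip leading zeros: 10110010111
= 10110010111


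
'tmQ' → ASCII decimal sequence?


String: 'tmQ'  (3 characters)
Per-character ASCII lookup:
  't': lowercase starts at 97: 't' = 97 + 19 = 116
  'm': lowercase starts at 97: 'm' = 97 + 12 = 109
  'Q': uppercase starts at 65: 'Q' = 65 + 16 = 81
= 116 109 81


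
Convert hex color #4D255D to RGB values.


Hex: #4D255D
R = 4D₁₆ = 77
G = 25₁₆ = 37
B = 5D₁₆ = 93
= RGB(77, 37, 93)


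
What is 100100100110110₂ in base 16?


Group into 4-bit nibbles: 0100100100110110
  0100 = 4
  1001 = 9
  0011 = 3
  0110 = 6
= 0x4936


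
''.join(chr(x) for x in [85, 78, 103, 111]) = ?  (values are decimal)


Codes (decimal): 85 78 103 111
Per-code ASCII lookup:
  85  (range 65-90: uppercase, 85 - 65 = 20) → 'U'
  78  (range 65-90: uppercase, 78 - 65 = 13) → 'N'
  103  (range 97-122: lowercase, 103 - 97 = 6) → 'g'
  111  (range 97-122: lowercase, 111 - 97 = 14) → 'o'
= 'UNgo'


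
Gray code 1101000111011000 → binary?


Gray code: 1101000111011000
MSB stays the same: 1
Each subsequent bit = prev_binary XOR current_gray:
  B[1] = 1 XOR 1 = 0
  B[2] = 0 XOR 0 = 0
  B[3] = 0 XOR 1 = 1
  B[4] = 1 XOR 0 = 1
  B[5] = 1 XOR 0 = 1
  B[6] = 1 XOR 0 = 1
  B[7] = 1 XOR 1 = 0
  B[8] = 0 XOR 1 = 1
  B[9] = 1 XOR 1 = 0
  B[10] = 0 XOR 0 = 0
  B[11] = 0 XOR 1 = 1
  B[12] = 1 XOR 1 = 0
  B[13] = 0 XOR 0 = 0
  B[14] = 0 XOR 0 = 0
  B[15] = 0 XOR 0 = 0
= 1001111010010000 (40592 decimal)


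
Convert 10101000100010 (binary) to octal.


Group into 3-bit groups: 010101000100010
  010 = 2
  101 = 5
  000 = 0
  100 = 4
  010 = 2
= 0o25042


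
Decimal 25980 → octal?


Divide by 8 repeatedly:
25980 ÷ 8 = 3247 remainder 4
3247 ÷ 8 = 405 remainder 7
405 ÷ 8 = 50 remainder 5
50 ÷ 8 = 6 remainder 2
6 ÷ 8 = 0 remainder 6
Reading remainders bottom-up:
= 0o62574


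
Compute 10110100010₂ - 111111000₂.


Align and subtract column by column (LSB to MSB, borrowing when needed):
  10110100010
- 00111111000
  -----------
  col 0: (0 - 0 borrow-in) - 0 → 0 - 0 = 0, borrow out 0
  col 1: (1 - 0 borrow-in) - 0 → 1 - 0 = 1, borrow out 0
  col 2: (0 - 0 borrow-in) - 0 → 0 - 0 = 0, borrow out 0
  col 3: (0 - 0 borrow-in) - 1 → borrow from next column: (0+2) - 1 = 1, borrow out 1
  col 4: (0 - 1 borrow-in) - 1 → borrow from next column: (-1+2) - 1 = 0, borrow out 1
  col 5: (1 - 1 borrow-in) - 1 → borrow from next column: (0+2) - 1 = 1, borrow out 1
  col 6: (0 - 1 borrow-in) - 1 → borrow from next column: (-1+2) - 1 = 0, borrow out 1
  col 7: (1 - 1 borrow-in) - 1 → borrow from next column: (0+2) - 1 = 1, borrow out 1
  col 8: (1 - 1 borrow-in) - 1 → borrow from next column: (0+2) - 1 = 1, borrow out 1
  col 9: (0 - 1 borrow-in) - 0 → borrow from next column: (-1+2) - 0 = 1, borrow out 1
  col 10: (1 - 1 borrow-in) - 0 → 0 - 0 = 0, borrow out 0
Reading bits MSB→LSB: 01110101010
Strip leading zeros: 1110101010
= 1110101010


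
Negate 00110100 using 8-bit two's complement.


Original: 00110100
Step 1 - Invert all bits: 11001011
Step 2 - Add 1: 11001011 + 1
= 11001100 (represents -52)


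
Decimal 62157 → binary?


Divide by 2 repeatedly:
62157 ÷ 2 = 31078 remainder 1
31078 ÷ 2 = 15539 remainder 0
15539 ÷ 2 = 7769 remainder 1
7769 ÷ 2 = 3884 remainder 1
3884 ÷ 2 = 1942 remainder 0
1942 ÷ 2 = 971 remainder 0
971 ÷ 2 = 485 remainder 1
485 ÷ 2 = 242 remainder 1
242 ÷ 2 = 121 remainder 0
121 ÷ 2 = 60 remainder 1
60 ÷ 2 = 30 remainder 0
30 ÷ 2 = 15 remainder 0
15 ÷ 2 = 7 remainder 1
7 ÷ 2 = 3 remainder 1
3 ÷ 2 = 1 remainder 1
1 ÷ 2 = 0 remainder 1
Reading remainders bottom-up:
= 1111001011001101


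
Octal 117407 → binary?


Each octal digit → 3 binary bits:
  1 = 001
  1 = 001
  7 = 111
  4 = 100
  0 = 000
  7 = 111
Concatenate: 001 001 111 100 000 111
= 001001111100000111


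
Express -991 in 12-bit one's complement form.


Original: 001111011111
Invert all bits:
  bit 0: 0 → 1
  bit 1: 0 → 1
  bit 2: 1 → 0
  bit 3: 1 → 0
  bit 4: 1 → 0
  bit 5: 1 → 0
  bit 6: 0 → 1
  bit 7: 1 → 0
  bit 8: 1 → 0
  bit 9: 1 → 0
  bit 10: 1 → 0
  bit 11: 1 → 0
= 110000100000


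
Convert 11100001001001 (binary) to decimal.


Positional values:
Bit 0: 1 × 2^0 = 1
Bit 3: 1 × 2^3 = 8
Bit 6: 1 × 2^6 = 64
Bit 11: 1 × 2^11 = 2048
Bit 12: 1 × 2^12 = 4096
Bit 13: 1 × 2^13 = 8192
Sum = 1 + 8 + 64 + 2048 + 4096 + 8192
= 14409


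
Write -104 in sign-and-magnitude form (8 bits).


Sign bit: 1 (negative)
Magnitude: 104 = 1101000
= 11101000


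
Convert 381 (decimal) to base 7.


Divide by 7 repeatedly:
381 ÷ 7 = 54 remainder 3
54 ÷ 7 = 7 remainder 5
7 ÷ 7 = 1 remainder 0
1 ÷ 7 = 0 remainder 1
Reading remainders bottom-up:
= 1053


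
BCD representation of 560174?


Each digit → 4-bit binary:
  5 → 0101
  6 → 0110
  0 → 0000
  1 → 0001
  7 → 0111
  4 → 0100
= 0101 0110 0000 0001 0111 0100


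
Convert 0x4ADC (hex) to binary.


Each hex digit → 4 binary bits:
  4 = 0100
  A = 1010
  D = 1101
  C = 1100
Concatenate: 0100 1010 1101 1100
= 0100101011011100


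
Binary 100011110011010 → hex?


Group into 4-bit nibbles: 0100011110011010
  0100 = 4
  0111 = 7
  1001 = 9
  1010 = A
= 0x479A


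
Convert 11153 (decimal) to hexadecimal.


Divide by 16 repeatedly:
11153 ÷ 16 = 697 remainder 1 (1)
697 ÷ 16 = 43 remainder 9 (9)
43 ÷ 16 = 2 remainder 11 (B)
2 ÷ 16 = 0 remainder 2 (2)
Reading remainders bottom-up:
= 0x2B91


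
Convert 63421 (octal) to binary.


Each octal digit → 3 binary bits:
  6 = 110
  3 = 011
  4 = 100
  2 = 010
  1 = 001
Concatenate: 110 011 100 010 001
= 110011100010001


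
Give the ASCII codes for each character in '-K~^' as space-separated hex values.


String: '-K~^'  (4 characters)
Per-character ASCII lookup:
  '-': special character: '-' = 45 → 0x2D
  'K': uppercase starts at 65: 'K' = 65 + 10 = 75 → 0x4B
  '~': special character: '~' = 126 → 0x7E
  '^': special character: '^' = 94 → 0x5E
= 0x2D 0x4B 0x7E 0x5E


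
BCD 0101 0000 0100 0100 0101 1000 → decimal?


Each 4-bit group → digit:
  0101 → 5
  0000 → 0
  0100 → 4
  0100 → 4
  0101 → 5
  1000 → 8
= 504458


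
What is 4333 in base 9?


Divide by 9 repeatedly:
4333 ÷ 9 = 481 remainder 4
481 ÷ 9 = 53 remainder 4
53 ÷ 9 = 5 remainder 8
5 ÷ 9 = 0 remainder 5
Reading remainders bottom-up:
= 5844


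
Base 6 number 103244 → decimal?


Positional values (base 6):
  4 × 6^0 = 4 × 1 = 4
  4 × 6^1 = 4 × 6 = 24
  2 × 6^2 = 2 × 36 = 72
  3 × 6^3 = 3 × 216 = 648
  0 × 6^4 = 0 × 1296 = 0
  1 × 6^5 = 1 × 7776 = 7776
Sum = 4 + 24 + 72 + 648 + 0 + 7776
= 8524


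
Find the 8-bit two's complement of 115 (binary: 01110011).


Original: 01110011
Step 1 - Invert all bits: 10001100
Step 2 - Add 1: 10001100 + 1
= 10001101 (represents -115)


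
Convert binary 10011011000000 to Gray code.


Binary: 10011011000000
Gray code: G = B XOR (B >> 1)
B >> 1 = 01001101100000
10011011000000 XOR 01001101100000:
  1 XOR 0 = 1
  0 XOR 1 = 1
  0 XOR 0 = 0
  1 XOR 0 = 1
  1 XOR 1 = 0
  0 XOR 1 = 1
  1 XOR 0 = 1
  1 XOR 1 = 0
  0 XOR 1 = 1
  0 XOR 0 = 0
  0 XOR 0 = 0
  0 XOR 0 = 0
  0 XOR 0 = 0
  0 XOR 0 = 0
= 11010110100000


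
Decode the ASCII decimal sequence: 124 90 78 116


Codes (decimal): 124 90 78 116
Per-code ASCII lookup:
  124  (special character) → '|'
  90  (range 65-90: uppercase, 90 - 65 = 25) → 'Z'
  78  (range 65-90: uppercase, 78 - 65 = 13) → 'N'
  116  (range 97-122: lowercase, 116 - 97 = 19) → 't'
= '|ZNt'


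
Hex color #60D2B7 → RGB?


Hex: #60D2B7
R = 60₁₆ = 96
G = D2₁₆ = 210
B = B7₁₆ = 183
= RGB(96, 210, 183)


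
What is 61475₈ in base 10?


Positional values:
Position 0: 5 × 8^0 = 5
Position 1: 7 × 8^1 = 56
Position 2: 4 × 8^2 = 256
Position 3: 1 × 8^3 = 512
Position 4: 6 × 8^4 = 24576
Sum = 5 + 56 + 256 + 512 + 24576
= 25405


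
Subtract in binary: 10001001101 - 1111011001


Align and subtract column by column (LSB to MSB, borrowing when needed):
  10001001101
- 01111011001
  -----------
  col 0: (1 - 0 borrow-in) - 1 → 1 - 1 = 0, borrow out 0
  col 1: (0 - 0 borrow-in) - 0 → 0 - 0 = 0, borrow out 0
  col 2: (1 - 0 borrow-in) - 0 → 1 - 0 = 1, borrow out 0
  col 3: (1 - 0 borrow-in) - 1 → 1 - 1 = 0, borrow out 0
  col 4: (0 - 0 borrow-in) - 1 → borrow from next column: (0+2) - 1 = 1, borrow out 1
  col 5: (0 - 1 borrow-in) - 0 → borrow from next column: (-1+2) - 0 = 1, borrow out 1
  col 6: (1 - 1 borrow-in) - 1 → borrow from next column: (0+2) - 1 = 1, borrow out 1
  col 7: (0 - 1 borrow-in) - 1 → borrow from next column: (-1+2) - 1 = 0, borrow out 1
  col 8: (0 - 1 borrow-in) - 1 → borrow from next column: (-1+2) - 1 = 0, borrow out 1
  col 9: (0 - 1 borrow-in) - 1 → borrow from next column: (-1+2) - 1 = 0, borrow out 1
  col 10: (1 - 1 borrow-in) - 0 → 0 - 0 = 0, borrow out 0
Reading bits MSB→LSB: 00001110100
Strip leading zeros: 1110100
= 1110100


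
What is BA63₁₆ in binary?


Each hex digit → 4 binary bits:
  B = 1011
  A = 1010
  6 = 0110
  3 = 0011
Concatenate: 1011 1010 0110 0011
= 1011101001100011


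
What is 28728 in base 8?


Divide by 8 repeatedly:
28728 ÷ 8 = 3591 remainder 0
3591 ÷ 8 = 448 remainder 7
448 ÷ 8 = 56 remainder 0
56 ÷ 8 = 7 remainder 0
7 ÷ 8 = 0 remainder 7
Reading remainders bottom-up:
= 0o70070


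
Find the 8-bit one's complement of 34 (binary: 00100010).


Original: 00100010
Invert all bits:
  bit 0: 0 → 1
  bit 1: 0 → 1
  bit 2: 1 → 0
  bit 3: 0 → 1
  bit 4: 0 → 1
  bit 5: 0 → 1
  bit 6: 1 → 0
  bit 7: 0 → 1
= 11011101


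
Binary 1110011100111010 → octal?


Group into 3-bit groups: 001110011100111010
  001 = 1
  110 = 6
  011 = 3
  100 = 4
  111 = 7
  010 = 2
= 0o163472


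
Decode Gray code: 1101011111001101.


Gray code: 1101011111001101
MSB stays the same: 1
Each subsequent bit = prev_binary XOR current_gray:
  B[1] = 1 XOR 1 = 0
  B[2] = 0 XOR 0 = 0
  B[3] = 0 XOR 1 = 1
  B[4] = 1 XOR 0 = 1
  B[5] = 1 XOR 1 = 0
  B[6] = 0 XOR 1 = 1
  B[7] = 1 XOR 1 = 0
  B[8] = 0 XOR 1 = 1
  B[9] = 1 XOR 1 = 0
  B[10] = 0 XOR 0 = 0
  B[11] = 0 XOR 0 = 0
  B[12] = 0 XOR 1 = 1
  B[13] = 1 XOR 1 = 0
  B[14] = 0 XOR 0 = 0
  B[15] = 0 XOR 1 = 1
= 1001101010001001 (39561 decimal)


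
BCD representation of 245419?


Each digit → 4-bit binary:
  2 → 0010
  4 → 0100
  5 → 0101
  4 → 0100
  1 → 0001
  9 → 1001
= 0010 0100 0101 0100 0001 1001


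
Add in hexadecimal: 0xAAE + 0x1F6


Align and add column by column (LSB to MSB, each column mod 16 with carry):
  0AAE
+ 01F6
  ----
  col 0: E(14) + 6(6) + 0 (carry in) = 20 → 4(4), carry out 1
  col 1: A(10) + F(15) + 1 (carry in) = 26 → A(10), carry out 1
  col 2: A(10) + 1(1) + 1 (carry in) = 12 → C(12), carry out 0
  col 3: 0(0) + 0(0) + 0 (carry in) = 0 → 0(0), carry out 0
Reading digits MSB→LSB: 0CA4
Strip leading zeros: CA4
= 0xCA4


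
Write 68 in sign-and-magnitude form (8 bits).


Sign bit: 0 (positive)
Magnitude: 68 = 1000100
= 01000100


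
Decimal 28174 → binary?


Divide by 2 repeatedly:
28174 ÷ 2 = 14087 remainder 0
14087 ÷ 2 = 7043 remainder 1
7043 ÷ 2 = 3521 remainder 1
3521 ÷ 2 = 1760 remainder 1
1760 ÷ 2 = 880 remainder 0
880 ÷ 2 = 440 remainder 0
440 ÷ 2 = 220 remainder 0
220 ÷ 2 = 110 remainder 0
110 ÷ 2 = 55 remainder 0
55 ÷ 2 = 27 remainder 1
27 ÷ 2 = 13 remainder 1
13 ÷ 2 = 6 remainder 1
6 ÷ 2 = 3 remainder 0
3 ÷ 2 = 1 remainder 1
1 ÷ 2 = 0 remainder 1
Reading remainders bottom-up:
= 110111000001110


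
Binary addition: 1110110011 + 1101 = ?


Align and add column by column (LSB to MSB, carry propagating):
  01110110011
+ 00000001101
  -----------
  col 0: 1 + 1 + 0 (carry in) = 2 → bit 0, carry out 1
  col 1: 1 + 0 + 1 (carry in) = 2 → bit 0, carry out 1
  col 2: 0 + 1 + 1 (carry in) = 2 → bit 0, carry out 1
  col 3: 0 + 1 + 1 (carry in) = 2 → bit 0, carry out 1
  col 4: 1 + 0 + 1 (carry in) = 2 → bit 0, carry out 1
  col 5: 1 + 0 + 1 (carry in) = 2 → bit 0, carry out 1
  col 6: 0 + 0 + 1 (carry in) = 1 → bit 1, carry out 0
  col 7: 1 + 0 + 0 (carry in) = 1 → bit 1, carry out 0
  col 8: 1 + 0 + 0 (carry in) = 1 → bit 1, carry out 0
  col 9: 1 + 0 + 0 (carry in) = 1 → bit 1, carry out 0
  col 10: 0 + 0 + 0 (carry in) = 0 → bit 0, carry out 0
Reading bits MSB→LSB: 01111000000
Strip leading zeros: 1111000000
= 1111000000


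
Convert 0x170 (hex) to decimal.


Positional values:
Position 0: 0 × 16^0 = 0 × 1 = 0
Position 1: 7 × 16^1 = 7 × 16 = 112
Position 2: 1 × 16^2 = 1 × 256 = 256
Sum = 0 + 112 + 256
= 368


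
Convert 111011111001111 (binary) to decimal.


Positional values:
Bit 0: 1 × 2^0 = 1
Bit 1: 1 × 2^1 = 2
Bit 2: 1 × 2^2 = 4
Bit 3: 1 × 2^3 = 8
Bit 6: 1 × 2^6 = 64
Bit 7: 1 × 2^7 = 128
Bit 8: 1 × 2^8 = 256
Bit 9: 1 × 2^9 = 512
Bit 10: 1 × 2^10 = 1024
Bit 12: 1 × 2^12 = 4096
Bit 13: 1 × 2^13 = 8192
Bit 14: 1 × 2^14 = 16384
Sum = 1 + 2 + 4 + 8 + 64 + 128 + 256 + 512 + 1024 + 4096 + 8192 + 16384
= 30671


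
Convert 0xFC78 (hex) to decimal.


Positional values:
Position 0: 8 × 16^0 = 8 × 1 = 8
Position 1: 7 × 16^1 = 7 × 16 = 112
Position 2: C × 16^2 = 12 × 256 = 3072
Position 3: F × 16^3 = 15 × 4096 = 61440
Sum = 8 + 112 + 3072 + 61440
= 64632


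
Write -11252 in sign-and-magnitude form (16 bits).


Sign bit: 1 (negative)
Magnitude: 11252 = 010101111110100
= 1010101111110100


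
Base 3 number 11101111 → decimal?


Positional values (base 3):
  1 × 3^0 = 1 × 1 = 1
  1 × 3^1 = 1 × 3 = 3
  1 × 3^2 = 1 × 9 = 9
  1 × 3^3 = 1 × 27 = 27
  0 × 3^4 = 0 × 81 = 0
  1 × 3^5 = 1 × 243 = 243
  1 × 3^6 = 1 × 729 = 729
  1 × 3^7 = 1 × 2187 = 2187
Sum = 1 + 3 + 9 + 27 + 0 + 243 + 729 + 2187
= 3199


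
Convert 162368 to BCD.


Each digit → 4-bit binary:
  1 → 0001
  6 → 0110
  2 → 0010
  3 → 0011
  6 → 0110
  8 → 1000
= 0001 0110 0010 0011 0110 1000


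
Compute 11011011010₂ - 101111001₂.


Align and subtract column by column (LSB to MSB, borrowing when needed):
  11011011010
- 00101111001
  -----------
  col 0: (0 - 0 borrow-in) - 1 → borrow from next column: (0+2) - 1 = 1, borrow out 1
  col 1: (1 - 1 borrow-in) - 0 → 0 - 0 = 0, borrow out 0
  col 2: (0 - 0 borrow-in) - 0 → 0 - 0 = 0, borrow out 0
  col 3: (1 - 0 borrow-in) - 1 → 1 - 1 = 0, borrow out 0
  col 4: (1 - 0 borrow-in) - 1 → 1 - 1 = 0, borrow out 0
  col 5: (0 - 0 borrow-in) - 1 → borrow from next column: (0+2) - 1 = 1, borrow out 1
  col 6: (1 - 1 borrow-in) - 1 → borrow from next column: (0+2) - 1 = 1, borrow out 1
  col 7: (1 - 1 borrow-in) - 0 → 0 - 0 = 0, borrow out 0
  col 8: (0 - 0 borrow-in) - 1 → borrow from next column: (0+2) - 1 = 1, borrow out 1
  col 9: (1 - 1 borrow-in) - 0 → 0 - 0 = 0, borrow out 0
  col 10: (1 - 0 borrow-in) - 0 → 1 - 0 = 1, borrow out 0
Reading bits MSB→LSB: 10101100001
Strip leading zeros: 10101100001
= 10101100001


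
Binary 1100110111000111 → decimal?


Positional values:
Bit 0: 1 × 2^0 = 1
Bit 1: 1 × 2^1 = 2
Bit 2: 1 × 2^2 = 4
Bit 6: 1 × 2^6 = 64
Bit 7: 1 × 2^7 = 128
Bit 8: 1 × 2^8 = 256
Bit 10: 1 × 2^10 = 1024
Bit 11: 1 × 2^11 = 2048
Bit 14: 1 × 2^14 = 16384
Bit 15: 1 × 2^15 = 32768
Sum = 1 + 2 + 4 + 64 + 128 + 256 + 1024 + 2048 + 16384 + 32768
= 52679
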